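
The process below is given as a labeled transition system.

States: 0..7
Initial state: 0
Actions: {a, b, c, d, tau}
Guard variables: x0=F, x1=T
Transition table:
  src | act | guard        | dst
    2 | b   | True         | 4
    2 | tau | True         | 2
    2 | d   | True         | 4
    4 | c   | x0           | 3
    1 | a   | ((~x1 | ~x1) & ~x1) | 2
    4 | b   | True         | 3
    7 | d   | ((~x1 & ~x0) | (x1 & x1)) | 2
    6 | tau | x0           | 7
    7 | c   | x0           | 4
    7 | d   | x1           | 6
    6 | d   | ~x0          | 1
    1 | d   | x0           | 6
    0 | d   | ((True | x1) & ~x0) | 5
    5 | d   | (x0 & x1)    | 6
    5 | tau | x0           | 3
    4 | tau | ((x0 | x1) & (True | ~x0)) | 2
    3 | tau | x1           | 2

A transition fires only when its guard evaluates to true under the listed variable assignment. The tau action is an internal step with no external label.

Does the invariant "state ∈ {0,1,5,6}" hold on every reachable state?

Answer: INVARIANT HOLDS

Working:
Allowed set {0,1,5,6}
Reach set: {0,5}
  0: ok
  5: ok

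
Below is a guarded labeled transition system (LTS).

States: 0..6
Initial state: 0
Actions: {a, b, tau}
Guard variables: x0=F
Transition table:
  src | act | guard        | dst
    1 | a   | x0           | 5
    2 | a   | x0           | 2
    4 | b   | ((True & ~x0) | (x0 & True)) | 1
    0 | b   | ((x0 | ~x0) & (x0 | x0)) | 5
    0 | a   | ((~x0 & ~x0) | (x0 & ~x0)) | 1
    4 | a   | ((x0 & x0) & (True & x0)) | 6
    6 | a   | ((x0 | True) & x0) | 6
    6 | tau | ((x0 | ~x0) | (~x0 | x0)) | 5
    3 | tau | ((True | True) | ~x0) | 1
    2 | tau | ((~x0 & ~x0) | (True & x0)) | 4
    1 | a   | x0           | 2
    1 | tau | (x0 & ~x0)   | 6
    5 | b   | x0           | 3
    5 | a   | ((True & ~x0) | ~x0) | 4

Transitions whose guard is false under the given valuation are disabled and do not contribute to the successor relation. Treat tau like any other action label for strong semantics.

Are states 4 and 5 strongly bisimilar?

Answer: NOT BISIMILAR

Analysis:
Compute ~ classes (split until stable):
  π0 = {{0,1,2,3,4,5,6}}
  π1 = {{0,5},{1},{2,3,6},{4}}
  π2 = {{0},{1},{2},{3},{4},{5},{6}}
Fixed point at round 3; 7 class(es).
4∈{4}, 5∈{5}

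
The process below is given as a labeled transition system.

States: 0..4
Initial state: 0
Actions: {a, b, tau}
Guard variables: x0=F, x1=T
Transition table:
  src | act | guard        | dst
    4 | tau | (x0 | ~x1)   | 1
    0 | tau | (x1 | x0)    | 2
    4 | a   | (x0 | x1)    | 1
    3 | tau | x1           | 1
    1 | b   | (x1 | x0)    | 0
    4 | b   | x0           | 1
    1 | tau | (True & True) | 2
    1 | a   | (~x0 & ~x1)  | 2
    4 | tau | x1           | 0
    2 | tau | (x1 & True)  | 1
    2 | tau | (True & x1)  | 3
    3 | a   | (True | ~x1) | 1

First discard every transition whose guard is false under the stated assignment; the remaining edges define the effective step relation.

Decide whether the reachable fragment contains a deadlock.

Reachable = {0,1,2,3}
  0: tau→2  [1 out]
  1: b→0  tau→2  [2 out]
  2: tau→1  tau→3  [2 out]
  3: a→1  tau→1  [2 out]

Answer: DEADLOCK-FREE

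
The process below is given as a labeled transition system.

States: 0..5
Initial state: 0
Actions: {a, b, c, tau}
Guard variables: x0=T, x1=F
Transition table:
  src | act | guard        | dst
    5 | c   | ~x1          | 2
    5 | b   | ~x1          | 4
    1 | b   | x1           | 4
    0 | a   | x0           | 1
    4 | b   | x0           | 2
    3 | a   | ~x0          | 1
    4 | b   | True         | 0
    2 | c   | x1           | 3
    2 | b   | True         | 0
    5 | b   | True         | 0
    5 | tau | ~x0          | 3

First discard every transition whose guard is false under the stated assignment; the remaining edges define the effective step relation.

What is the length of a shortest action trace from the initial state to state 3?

Answer: UNREACHABLE

Trace:
BFS to 3:
  depth 0: {0}
  depth 1: {1}
3 never appears.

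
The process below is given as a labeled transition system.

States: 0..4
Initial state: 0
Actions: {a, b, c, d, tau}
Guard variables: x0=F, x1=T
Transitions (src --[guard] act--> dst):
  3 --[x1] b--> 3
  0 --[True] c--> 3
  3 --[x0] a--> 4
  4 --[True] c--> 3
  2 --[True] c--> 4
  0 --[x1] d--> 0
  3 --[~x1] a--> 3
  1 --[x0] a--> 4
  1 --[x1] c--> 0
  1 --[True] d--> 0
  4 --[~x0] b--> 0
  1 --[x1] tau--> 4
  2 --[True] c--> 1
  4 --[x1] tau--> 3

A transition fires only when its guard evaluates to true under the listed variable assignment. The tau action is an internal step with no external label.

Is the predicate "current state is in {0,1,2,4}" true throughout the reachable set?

Allowed set {0,1,2,4}
R = {0,3}
  0: ok
  3: VIOLATES
reach 3 via c — violates

Answer: INVARIANT VIOLATED at state 3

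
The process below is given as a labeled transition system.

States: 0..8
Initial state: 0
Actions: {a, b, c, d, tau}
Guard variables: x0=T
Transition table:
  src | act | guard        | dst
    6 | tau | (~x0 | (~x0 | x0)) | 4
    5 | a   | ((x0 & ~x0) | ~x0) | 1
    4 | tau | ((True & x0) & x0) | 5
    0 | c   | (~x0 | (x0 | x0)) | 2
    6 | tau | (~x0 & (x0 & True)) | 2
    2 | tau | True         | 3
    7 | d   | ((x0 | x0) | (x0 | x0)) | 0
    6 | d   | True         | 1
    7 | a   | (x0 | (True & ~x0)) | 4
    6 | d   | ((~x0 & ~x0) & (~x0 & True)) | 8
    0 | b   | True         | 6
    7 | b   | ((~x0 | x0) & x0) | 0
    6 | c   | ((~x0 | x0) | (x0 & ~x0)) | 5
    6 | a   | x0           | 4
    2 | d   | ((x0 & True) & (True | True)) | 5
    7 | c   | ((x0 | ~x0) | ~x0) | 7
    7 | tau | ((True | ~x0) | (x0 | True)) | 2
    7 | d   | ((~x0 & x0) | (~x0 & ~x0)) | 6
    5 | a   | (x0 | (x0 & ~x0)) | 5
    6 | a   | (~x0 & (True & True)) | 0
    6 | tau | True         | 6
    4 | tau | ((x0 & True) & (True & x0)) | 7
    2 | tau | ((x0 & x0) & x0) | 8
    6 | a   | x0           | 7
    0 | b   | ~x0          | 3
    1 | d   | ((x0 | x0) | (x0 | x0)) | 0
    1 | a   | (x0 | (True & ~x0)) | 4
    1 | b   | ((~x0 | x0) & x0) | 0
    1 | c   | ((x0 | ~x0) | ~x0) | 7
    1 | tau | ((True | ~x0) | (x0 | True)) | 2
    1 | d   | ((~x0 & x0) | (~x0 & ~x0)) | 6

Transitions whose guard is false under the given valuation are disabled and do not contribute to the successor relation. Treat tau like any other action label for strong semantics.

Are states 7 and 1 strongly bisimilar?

Answer: BISIMILAR

Working:
Compute ~ classes (split until stable):
  round 0: {{0,1,2,3,4,5,6,7,8}}
  round 1: {{0},{1,7},{2},{3,8},{4},{5},{6}}
stable after 2 split(s): 7 block(s)
7∈{1,7}, 1∈{1,7}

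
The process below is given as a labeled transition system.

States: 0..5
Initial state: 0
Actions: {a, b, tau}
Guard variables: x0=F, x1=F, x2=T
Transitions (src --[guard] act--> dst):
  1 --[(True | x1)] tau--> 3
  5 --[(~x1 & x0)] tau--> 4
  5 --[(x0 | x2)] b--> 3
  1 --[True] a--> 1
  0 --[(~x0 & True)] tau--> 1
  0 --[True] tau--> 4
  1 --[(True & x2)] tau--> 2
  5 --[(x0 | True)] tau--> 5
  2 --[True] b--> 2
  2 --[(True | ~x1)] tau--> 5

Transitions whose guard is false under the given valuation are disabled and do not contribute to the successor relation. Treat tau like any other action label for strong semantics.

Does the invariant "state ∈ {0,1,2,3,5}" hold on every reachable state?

Inv-set: {0,1,2,3,5}
R = {0,1,2,3,4,5}
  0: safe
  1: safe
  2: safe
  3: safe
  4: outside
  5: safe
witness against invariant: tau → 4

Answer: INVARIANT VIOLATED at state 4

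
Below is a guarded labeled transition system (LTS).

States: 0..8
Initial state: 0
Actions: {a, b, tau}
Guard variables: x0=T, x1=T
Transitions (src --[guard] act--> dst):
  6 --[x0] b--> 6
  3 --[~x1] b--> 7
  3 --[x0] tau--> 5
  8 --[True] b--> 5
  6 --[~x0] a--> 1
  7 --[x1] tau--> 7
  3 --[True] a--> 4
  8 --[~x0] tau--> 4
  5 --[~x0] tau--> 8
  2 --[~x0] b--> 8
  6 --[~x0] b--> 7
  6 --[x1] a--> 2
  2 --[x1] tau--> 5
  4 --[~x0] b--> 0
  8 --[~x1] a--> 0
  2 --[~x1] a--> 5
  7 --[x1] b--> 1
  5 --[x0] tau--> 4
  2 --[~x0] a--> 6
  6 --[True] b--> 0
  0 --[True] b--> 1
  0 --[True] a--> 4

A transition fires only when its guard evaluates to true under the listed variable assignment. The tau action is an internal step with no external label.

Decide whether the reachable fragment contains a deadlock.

Answer: DEADLOCK at state 1

Working:
R = {0,1,4}
  0: a→4  b→1  [2 exit(s)]
  1: ∅  [deadlock]
  4: ∅  [deadlock]
trace reaching 1: b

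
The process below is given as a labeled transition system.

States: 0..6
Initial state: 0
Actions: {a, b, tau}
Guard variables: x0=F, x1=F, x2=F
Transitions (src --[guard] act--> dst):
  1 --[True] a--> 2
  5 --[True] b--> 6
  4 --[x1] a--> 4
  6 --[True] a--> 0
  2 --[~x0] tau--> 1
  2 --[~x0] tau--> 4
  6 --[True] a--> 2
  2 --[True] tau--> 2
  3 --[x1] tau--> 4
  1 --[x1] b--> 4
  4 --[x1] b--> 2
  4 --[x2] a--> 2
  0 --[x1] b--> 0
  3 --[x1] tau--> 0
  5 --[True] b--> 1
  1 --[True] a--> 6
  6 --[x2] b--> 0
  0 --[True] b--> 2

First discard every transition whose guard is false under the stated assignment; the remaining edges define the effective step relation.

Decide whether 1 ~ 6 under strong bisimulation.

Answer: NOT BISIMILAR

Trace:
Compute ~ classes (split until stable):
  round 0: {{0,1,2,3,4,5,6}}
  round 1: {{0,5},{1,6},{2},{3,4}}
  round 2: {{0},{1},{2},{3,4},{5},{6}}
stable after 3 split(s): 6 block(s)
[1]={1}  [6]={6}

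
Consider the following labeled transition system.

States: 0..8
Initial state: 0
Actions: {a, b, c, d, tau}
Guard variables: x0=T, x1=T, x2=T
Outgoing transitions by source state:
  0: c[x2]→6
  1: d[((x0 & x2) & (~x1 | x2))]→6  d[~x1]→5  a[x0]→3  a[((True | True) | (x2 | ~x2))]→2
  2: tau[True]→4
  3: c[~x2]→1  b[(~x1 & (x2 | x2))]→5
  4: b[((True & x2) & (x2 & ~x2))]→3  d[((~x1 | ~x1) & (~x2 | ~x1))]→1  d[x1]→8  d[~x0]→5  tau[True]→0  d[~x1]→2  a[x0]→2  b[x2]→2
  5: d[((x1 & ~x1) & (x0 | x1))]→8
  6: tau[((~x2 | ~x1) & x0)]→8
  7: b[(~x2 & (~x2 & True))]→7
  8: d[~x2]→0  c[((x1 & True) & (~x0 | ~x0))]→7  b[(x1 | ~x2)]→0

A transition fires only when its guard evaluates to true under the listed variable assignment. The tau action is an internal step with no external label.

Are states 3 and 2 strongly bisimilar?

Bisimulation quotient by refinement:
  round 0: {{0,1,2,3,4,5,6,7,8}}
  round 1: {{0},{1},{2},{3,5,6,7},{4},{8}}
6 equivalence class(es) (converged in 2)
3∈{3,5,6,7}, 2∈{2}

Answer: NOT BISIMILAR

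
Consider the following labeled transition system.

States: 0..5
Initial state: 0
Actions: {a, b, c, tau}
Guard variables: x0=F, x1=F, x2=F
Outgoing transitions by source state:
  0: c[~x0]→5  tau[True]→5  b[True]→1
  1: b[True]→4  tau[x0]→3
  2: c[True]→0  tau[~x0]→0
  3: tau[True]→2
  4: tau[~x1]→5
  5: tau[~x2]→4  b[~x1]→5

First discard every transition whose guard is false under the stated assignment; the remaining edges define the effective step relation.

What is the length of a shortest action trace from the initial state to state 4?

Breadth-first toward 4:
  L0 = {0}
  L1 = {1,5}
  L2 = {4}
depth(4)=2, e.g. b·b

Answer: 2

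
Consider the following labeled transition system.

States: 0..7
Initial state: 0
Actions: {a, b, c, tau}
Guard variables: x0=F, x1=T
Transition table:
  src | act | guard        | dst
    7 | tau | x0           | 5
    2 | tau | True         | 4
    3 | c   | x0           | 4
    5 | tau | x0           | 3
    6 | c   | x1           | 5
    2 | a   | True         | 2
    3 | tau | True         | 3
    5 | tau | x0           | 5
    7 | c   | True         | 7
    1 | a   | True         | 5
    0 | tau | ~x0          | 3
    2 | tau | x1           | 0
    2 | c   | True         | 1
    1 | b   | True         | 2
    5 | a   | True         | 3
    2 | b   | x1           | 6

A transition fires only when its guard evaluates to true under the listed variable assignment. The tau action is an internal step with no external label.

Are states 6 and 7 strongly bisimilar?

Answer: NOT BISIMILAR

Working:
Refine partition for ~:
  round 0: {{0,1,2,3,4,5,6,7}}
  round 1: {{0,3},{1},{2},{4},{5},{6,7}}
  round 2: {{0,3},{1},{2},{4},{5},{6},{7}}
7 equivalence class(es) (converged in 3)
6∈{6}, 7∈{7}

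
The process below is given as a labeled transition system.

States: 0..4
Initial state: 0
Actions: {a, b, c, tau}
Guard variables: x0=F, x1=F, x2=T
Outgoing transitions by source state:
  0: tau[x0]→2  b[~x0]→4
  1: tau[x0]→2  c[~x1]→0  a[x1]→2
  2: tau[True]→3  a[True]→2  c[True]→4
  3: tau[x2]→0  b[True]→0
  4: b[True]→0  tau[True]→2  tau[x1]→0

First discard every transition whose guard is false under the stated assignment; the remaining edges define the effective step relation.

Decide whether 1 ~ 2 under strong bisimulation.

Bisimulation quotient by refinement:
  π0 = {{0,1,2,3,4}}
  π1 = {{0},{1},{2},{3,4}}
  π2 = {{0},{1},{2},{3},{4}}
5 equivalence class(es) (converged in 3)
[1]={1}  [2]={2}

Answer: NOT BISIMILAR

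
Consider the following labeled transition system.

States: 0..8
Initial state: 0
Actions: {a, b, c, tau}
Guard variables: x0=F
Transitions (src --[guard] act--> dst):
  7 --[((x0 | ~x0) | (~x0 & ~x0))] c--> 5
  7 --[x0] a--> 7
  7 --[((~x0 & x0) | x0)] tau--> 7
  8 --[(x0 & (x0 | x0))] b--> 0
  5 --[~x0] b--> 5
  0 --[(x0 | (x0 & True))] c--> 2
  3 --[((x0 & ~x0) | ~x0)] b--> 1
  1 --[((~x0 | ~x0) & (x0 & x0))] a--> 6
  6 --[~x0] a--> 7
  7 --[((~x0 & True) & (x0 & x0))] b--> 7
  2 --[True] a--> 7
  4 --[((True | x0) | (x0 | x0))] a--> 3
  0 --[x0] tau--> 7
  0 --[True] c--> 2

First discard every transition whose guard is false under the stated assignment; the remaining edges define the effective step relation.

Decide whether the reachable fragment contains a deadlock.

Reachable = {0,2,5,7}
  0: c→2  [1 out]
  2: a→7  [1 out]
  5: b→5  [1 out]
  7: c→5  [1 out]

Answer: DEADLOCK-FREE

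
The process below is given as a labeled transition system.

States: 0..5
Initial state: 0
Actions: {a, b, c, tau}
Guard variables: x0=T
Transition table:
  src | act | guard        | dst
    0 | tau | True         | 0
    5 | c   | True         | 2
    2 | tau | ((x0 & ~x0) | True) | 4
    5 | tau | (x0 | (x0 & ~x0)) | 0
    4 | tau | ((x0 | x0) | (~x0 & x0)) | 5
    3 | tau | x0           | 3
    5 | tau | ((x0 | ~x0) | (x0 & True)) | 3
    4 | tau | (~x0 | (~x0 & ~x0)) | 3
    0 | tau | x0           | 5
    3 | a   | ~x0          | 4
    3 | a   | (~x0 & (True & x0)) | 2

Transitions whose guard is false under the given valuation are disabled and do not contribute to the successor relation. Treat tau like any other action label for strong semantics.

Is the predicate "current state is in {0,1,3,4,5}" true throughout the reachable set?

Safe = {0,1,3,4,5}
Reach set: {0,2,3,4,5}
  0: safe
  2: outside
  3: safe
  4: safe
  5: safe
reach 2 via tau·c — violates

Answer: INVARIANT VIOLATED at state 2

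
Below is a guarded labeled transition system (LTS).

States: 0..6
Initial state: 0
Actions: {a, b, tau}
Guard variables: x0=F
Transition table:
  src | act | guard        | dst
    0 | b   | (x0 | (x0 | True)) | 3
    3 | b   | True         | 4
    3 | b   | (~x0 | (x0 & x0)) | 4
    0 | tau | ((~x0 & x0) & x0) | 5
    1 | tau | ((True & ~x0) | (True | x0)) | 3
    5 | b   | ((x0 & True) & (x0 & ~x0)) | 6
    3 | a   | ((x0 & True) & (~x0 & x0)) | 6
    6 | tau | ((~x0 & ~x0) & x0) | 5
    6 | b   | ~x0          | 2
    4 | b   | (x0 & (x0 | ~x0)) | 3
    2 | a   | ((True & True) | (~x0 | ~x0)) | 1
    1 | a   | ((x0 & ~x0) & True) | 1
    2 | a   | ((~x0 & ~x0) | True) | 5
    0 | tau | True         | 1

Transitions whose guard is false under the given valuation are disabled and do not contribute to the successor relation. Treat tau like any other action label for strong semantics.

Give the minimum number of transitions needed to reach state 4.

Answer: 2

Working:
Layered search for 4:
  L0 = {0}
  L1 = {1,3}
  L2 = {4}
4 enters at depth 2; path b·b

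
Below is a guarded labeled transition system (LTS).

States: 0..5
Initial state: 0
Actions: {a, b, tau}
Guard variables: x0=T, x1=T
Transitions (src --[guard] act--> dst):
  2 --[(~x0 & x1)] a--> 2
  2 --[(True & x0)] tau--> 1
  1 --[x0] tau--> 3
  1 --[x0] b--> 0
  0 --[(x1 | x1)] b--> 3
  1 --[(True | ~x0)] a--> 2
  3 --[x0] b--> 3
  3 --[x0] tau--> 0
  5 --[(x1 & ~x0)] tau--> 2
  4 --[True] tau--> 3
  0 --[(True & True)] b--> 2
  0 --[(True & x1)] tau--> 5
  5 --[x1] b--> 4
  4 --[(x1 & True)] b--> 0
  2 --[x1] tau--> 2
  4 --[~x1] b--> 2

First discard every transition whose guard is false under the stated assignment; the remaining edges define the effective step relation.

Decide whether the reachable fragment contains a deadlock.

Answer: DEADLOCK-FREE

Working:
Reachable = {0,1,2,3,4,5}
  0: b→2  b→3  tau→5  [deg 3]
  1: a→2  b→0  tau→3  [deg 3]
  2: tau→1  tau→2  [deg 2]
  3: b→3  tau→0  [deg 2]
  4: b→0  tau→3  [deg 2]
  5: b→4  [deg 1]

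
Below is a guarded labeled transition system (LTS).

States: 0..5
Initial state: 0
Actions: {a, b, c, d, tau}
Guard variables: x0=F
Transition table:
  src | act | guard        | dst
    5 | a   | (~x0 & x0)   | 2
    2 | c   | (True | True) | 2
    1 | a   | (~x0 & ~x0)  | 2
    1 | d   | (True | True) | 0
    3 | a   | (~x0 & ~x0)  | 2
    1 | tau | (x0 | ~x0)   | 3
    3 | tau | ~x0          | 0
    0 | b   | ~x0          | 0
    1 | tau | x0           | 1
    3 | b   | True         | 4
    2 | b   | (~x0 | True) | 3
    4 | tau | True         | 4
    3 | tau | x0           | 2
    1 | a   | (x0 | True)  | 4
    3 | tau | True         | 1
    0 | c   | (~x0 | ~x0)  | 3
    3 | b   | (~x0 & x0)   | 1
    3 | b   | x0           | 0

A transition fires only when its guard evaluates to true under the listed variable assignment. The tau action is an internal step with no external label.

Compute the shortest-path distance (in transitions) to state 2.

Answer: 2

Analysis:
BFS to 2:
  depth 0: {0}
  depth 1: {3}
  depth 2: {1,2,4}
first hit 2 at d=2 via c·a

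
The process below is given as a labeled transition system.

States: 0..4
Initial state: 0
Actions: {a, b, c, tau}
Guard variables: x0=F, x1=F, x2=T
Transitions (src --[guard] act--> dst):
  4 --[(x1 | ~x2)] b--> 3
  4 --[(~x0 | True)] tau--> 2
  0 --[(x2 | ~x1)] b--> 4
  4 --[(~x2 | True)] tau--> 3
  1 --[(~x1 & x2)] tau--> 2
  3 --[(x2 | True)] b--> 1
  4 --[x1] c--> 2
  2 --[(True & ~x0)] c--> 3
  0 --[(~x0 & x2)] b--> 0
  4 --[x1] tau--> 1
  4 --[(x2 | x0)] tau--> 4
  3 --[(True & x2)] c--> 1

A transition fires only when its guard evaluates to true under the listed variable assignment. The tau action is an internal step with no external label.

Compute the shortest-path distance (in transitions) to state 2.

BFS to 2:
  L0 = {0}
  L1 = {4}
  L2 = {2,3}
depth(2)=2, e.g. b·tau

Answer: 2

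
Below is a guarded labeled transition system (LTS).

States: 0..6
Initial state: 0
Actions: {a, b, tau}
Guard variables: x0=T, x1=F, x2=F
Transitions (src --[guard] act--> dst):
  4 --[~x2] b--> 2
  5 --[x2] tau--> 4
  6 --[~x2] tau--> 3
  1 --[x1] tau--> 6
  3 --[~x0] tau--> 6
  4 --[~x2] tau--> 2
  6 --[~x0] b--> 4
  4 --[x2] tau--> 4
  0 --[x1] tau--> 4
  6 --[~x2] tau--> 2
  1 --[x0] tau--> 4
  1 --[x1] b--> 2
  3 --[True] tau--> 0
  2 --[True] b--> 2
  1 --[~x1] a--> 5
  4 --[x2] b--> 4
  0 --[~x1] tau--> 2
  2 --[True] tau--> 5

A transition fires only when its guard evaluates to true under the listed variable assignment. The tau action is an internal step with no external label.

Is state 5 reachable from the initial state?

After dropping false guards: 10 live edges.
depth 0: {0}
depth 1: {2}  total {0,2}
depth 2: {5}  total {0,2,5}
Reach set: {0,2,5}
trace reaching 5: tau·tau

Answer: REACHABLE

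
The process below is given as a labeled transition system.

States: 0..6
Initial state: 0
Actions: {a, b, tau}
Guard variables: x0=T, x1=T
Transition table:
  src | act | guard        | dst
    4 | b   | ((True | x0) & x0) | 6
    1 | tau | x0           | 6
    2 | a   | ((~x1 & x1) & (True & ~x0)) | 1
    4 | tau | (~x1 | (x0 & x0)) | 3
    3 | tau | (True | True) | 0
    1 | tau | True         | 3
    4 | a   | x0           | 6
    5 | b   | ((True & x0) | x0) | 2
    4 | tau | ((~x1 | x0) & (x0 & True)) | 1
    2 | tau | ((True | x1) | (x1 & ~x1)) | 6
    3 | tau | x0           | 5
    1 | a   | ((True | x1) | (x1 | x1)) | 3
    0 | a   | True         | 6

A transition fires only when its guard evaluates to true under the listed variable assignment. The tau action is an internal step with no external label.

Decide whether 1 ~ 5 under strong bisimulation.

Compute ~ classes (split until stable):
  P[0] = {{0,1,2,3,4,5,6}}
  P[1] = {{0},{1},{2,3},{4},{5},{6}}
  P[2] = {{0},{1},{2},{3},{4},{5},{6}}
7 equivalence class(es) (converged in 3)
1∈{1}, 5∈{5}

Answer: NOT BISIMILAR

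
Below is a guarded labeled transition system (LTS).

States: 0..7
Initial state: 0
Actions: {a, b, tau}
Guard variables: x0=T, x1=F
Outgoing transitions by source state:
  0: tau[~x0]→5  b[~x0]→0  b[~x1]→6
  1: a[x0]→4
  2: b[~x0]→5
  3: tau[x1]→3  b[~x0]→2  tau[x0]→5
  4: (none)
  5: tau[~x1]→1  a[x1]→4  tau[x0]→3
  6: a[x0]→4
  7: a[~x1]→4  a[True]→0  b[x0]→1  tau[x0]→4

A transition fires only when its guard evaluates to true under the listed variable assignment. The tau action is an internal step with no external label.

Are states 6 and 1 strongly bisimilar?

Bisimulation quotient by refinement:
  P[0] = {{0,1,2,3,4,5,6,7}}
  P[1] = {{0},{1,6},{2,4},{3,5},{7}}
  P[2] = {{0},{1,6},{2,4},{3},{5},{7}}
Fixed point at round 3; 6 class(es).
[6]={1,6}  [1]={1,6}

Answer: BISIMILAR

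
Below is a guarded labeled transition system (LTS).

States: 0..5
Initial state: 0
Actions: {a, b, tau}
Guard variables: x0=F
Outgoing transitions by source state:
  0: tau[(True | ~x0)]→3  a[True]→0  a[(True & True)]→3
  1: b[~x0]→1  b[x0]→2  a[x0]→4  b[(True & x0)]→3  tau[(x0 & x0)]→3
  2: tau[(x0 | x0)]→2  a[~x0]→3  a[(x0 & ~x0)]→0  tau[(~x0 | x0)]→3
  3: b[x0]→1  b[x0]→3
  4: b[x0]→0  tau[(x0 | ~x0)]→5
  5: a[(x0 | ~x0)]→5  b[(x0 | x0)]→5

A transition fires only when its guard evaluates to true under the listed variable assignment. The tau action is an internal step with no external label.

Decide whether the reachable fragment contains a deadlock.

Answer: DEADLOCK at state 3

Analysis:
Reachable = {0,3}
  0: a→0  a→3  tau→3  [3 exit(s)]
  3: ∅  [deadlock]
witness 3: tau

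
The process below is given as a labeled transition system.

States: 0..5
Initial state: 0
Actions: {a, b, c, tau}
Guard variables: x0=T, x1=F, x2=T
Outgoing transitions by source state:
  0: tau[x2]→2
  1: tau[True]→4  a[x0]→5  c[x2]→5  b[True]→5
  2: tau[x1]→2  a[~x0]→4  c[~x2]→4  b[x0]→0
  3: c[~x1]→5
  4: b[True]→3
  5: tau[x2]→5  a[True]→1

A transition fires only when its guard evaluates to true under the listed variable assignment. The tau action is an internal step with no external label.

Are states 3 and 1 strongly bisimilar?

Compute ~ classes (split until stable):
  round 0: {{0,1,2,3,4,5}}
  round 1: {{0},{1},{2,4},{3},{5}}
  round 2: {{0},{1},{2},{3},{4},{5}}
6 equivalence class(es) (converged in 3)
3∈{3}, 1∈{1}

Answer: NOT BISIMILAR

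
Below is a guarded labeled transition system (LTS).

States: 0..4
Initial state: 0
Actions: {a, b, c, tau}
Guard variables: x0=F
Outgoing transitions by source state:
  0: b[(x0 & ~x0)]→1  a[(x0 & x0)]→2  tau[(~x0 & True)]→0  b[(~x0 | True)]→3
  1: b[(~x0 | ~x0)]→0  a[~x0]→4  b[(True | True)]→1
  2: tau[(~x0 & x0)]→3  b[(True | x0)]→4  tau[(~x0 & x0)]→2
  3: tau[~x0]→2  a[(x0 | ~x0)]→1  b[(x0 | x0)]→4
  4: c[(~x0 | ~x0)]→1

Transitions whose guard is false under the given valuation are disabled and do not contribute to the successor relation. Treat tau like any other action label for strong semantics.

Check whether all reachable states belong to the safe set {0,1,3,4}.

Inv-set: {0,1,3,4}
R = {0,1,2,3,4}
  0: ok
  1: ok
  2: outside
  3: ok
  4: ok
reach 2 via b·tau — violates

Answer: INVARIANT VIOLATED at state 2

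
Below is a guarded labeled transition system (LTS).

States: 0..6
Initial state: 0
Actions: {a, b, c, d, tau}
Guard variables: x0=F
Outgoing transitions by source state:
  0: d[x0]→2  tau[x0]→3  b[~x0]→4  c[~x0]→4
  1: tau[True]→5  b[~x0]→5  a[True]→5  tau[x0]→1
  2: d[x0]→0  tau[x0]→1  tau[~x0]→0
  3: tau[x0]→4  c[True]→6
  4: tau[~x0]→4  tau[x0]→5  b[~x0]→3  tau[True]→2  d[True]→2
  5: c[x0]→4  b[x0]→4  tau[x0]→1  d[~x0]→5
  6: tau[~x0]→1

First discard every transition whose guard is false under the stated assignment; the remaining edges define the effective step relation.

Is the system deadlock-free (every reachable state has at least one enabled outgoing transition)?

Answer: DEADLOCK-FREE

Analysis:
R = {0,1,2,3,4,5,6}
  0: b→4  c→4  [2 out]
  1: a→5  b→5  tau→5  [3 out]
  2: tau→0  [1 out]
  3: c→6  [1 out]
  4: b→3  d→2  tau→2  tau→4  [4 out]
  5: d→5  [1 out]
  6: tau→1  [1 out]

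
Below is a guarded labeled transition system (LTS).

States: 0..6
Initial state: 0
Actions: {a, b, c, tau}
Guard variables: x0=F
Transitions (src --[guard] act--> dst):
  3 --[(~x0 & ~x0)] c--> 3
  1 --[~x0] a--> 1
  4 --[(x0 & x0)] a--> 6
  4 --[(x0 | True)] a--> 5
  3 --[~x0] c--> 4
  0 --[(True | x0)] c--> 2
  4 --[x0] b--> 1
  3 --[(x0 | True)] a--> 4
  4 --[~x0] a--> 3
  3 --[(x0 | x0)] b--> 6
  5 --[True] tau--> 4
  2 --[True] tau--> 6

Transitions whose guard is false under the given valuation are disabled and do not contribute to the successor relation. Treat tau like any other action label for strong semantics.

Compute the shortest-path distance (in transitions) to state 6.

BFS to 6:
  Layer 0: {0}
  Layer 1: {2}
  Layer 2: {6}
6 enters at depth 2; path c·tau

Answer: 2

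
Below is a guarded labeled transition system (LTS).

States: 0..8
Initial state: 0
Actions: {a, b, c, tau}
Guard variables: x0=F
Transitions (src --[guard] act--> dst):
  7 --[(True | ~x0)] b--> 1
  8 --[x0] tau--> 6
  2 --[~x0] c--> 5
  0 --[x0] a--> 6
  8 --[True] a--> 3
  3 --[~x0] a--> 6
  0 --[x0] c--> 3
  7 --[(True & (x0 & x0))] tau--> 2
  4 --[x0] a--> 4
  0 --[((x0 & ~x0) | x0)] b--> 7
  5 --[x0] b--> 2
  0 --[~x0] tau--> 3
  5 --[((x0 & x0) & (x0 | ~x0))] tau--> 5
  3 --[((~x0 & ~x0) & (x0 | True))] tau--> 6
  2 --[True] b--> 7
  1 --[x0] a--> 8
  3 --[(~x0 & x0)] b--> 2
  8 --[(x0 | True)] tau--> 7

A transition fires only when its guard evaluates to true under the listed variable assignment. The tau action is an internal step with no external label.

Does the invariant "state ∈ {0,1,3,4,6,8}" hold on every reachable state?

Answer: INVARIANT HOLDS

Working:
Inv-set: {0,1,3,4,6,8}
Reachable = {0,3,6}
  0: safe
  3: safe
  6: safe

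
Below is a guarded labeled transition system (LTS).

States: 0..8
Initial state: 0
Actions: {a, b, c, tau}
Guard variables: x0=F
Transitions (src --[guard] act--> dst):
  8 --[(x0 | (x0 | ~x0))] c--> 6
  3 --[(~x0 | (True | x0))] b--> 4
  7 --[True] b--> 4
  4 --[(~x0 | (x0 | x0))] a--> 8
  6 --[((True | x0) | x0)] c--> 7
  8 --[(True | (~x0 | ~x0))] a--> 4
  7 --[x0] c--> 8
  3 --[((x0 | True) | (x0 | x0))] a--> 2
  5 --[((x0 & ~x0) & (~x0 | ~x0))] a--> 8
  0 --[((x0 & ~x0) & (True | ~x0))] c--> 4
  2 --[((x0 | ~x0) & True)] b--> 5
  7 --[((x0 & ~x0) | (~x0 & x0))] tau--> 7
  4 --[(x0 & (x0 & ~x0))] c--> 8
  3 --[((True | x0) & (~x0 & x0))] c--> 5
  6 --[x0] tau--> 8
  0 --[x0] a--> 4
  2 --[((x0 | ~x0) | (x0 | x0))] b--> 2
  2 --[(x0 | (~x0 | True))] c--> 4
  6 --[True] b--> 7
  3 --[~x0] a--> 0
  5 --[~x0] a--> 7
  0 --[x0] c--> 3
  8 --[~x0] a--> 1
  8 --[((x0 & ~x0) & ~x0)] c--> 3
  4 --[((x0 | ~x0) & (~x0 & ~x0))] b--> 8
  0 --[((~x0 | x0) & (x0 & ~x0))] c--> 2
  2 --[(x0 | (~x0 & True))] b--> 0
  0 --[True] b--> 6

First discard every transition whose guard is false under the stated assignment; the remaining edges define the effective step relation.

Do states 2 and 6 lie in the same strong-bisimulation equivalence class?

Compute ~ classes (split until stable):
  π0 = {{0,1,2,3,4,5,6,7,8}}
  π1 = {{0,7},{1},{2,6},{3,4},{5},{8}}
  π2 = {{0},{1},{2},{3},{4},{5},{6},{7},{8}}
9 equivalence class(es) (converged in 3)
[2]={2}  [6]={6}

Answer: NOT BISIMILAR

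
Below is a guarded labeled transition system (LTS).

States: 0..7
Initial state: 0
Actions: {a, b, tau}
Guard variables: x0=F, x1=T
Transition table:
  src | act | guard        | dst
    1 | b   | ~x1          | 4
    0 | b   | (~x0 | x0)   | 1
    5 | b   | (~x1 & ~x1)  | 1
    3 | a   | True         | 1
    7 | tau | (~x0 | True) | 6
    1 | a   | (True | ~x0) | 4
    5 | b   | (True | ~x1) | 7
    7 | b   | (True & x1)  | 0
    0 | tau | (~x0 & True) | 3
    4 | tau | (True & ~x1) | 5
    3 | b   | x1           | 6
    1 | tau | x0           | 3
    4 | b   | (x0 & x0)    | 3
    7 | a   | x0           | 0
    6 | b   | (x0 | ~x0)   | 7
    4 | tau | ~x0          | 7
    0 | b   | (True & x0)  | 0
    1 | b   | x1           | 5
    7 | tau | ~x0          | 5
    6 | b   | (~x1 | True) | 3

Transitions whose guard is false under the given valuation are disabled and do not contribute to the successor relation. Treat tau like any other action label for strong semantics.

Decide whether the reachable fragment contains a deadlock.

Reach set: {0,1,3,4,5,6,7}
  0: b→1  tau→3  [2 out]
  1: a→4  b→5  [2 out]
  3: a→1  b→6  [2 out]
  4: tau→7  [1 out]
  5: b→7  [1 out]
  6: b→3  b→7  [2 out]
  7: b→0  tau→5  tau→6  [3 out]

Answer: DEADLOCK-FREE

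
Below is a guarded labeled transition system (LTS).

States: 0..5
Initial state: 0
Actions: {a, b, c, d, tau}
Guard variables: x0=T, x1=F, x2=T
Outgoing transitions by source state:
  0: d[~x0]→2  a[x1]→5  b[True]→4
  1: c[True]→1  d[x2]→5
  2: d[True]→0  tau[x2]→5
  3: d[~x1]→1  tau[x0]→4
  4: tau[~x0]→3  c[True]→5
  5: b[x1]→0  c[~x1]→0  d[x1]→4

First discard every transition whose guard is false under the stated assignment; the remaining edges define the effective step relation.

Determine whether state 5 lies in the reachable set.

Answer: REACHABLE

Working:
Guard filter leaves 9 enabled edge(s).
L0 = {0}
L1 = {4}  now seen {0,4}
L2 = {5}  now seen {0,4,5}
Reach set: {0,4,5}
trace reaching 5: b·c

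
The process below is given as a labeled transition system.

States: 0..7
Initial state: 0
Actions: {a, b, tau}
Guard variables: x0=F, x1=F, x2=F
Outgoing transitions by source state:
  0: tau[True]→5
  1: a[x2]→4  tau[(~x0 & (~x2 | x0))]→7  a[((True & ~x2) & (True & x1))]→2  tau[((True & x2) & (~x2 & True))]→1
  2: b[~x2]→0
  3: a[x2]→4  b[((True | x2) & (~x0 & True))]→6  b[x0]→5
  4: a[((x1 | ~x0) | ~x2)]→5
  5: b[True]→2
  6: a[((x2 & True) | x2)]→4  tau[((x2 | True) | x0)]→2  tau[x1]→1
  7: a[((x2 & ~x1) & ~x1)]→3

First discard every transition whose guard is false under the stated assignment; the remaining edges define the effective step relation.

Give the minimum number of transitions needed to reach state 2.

Answer: 2

Trace:
Breadth-first toward 2:
  L0 = {0}
  L1 = {5}
  L2 = {2}
depth(2)=2, e.g. tau·b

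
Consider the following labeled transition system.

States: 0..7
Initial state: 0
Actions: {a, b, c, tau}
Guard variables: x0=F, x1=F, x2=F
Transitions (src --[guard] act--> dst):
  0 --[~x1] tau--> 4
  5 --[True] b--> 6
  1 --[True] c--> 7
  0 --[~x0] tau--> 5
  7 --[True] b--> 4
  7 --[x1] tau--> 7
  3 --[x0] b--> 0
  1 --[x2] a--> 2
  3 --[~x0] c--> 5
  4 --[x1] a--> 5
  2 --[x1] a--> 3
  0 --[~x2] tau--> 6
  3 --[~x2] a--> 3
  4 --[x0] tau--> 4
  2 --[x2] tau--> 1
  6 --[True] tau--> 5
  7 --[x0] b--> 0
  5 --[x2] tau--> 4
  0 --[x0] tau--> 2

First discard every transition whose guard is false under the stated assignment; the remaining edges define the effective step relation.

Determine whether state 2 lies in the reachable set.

Answer: UNREACHABLE

Trace:
After dropping false guards: 9 live edges.
L0 = {0}
L1 = {4,5,6}  cumulative {0,4,5,6}
R = {0,4,5,6}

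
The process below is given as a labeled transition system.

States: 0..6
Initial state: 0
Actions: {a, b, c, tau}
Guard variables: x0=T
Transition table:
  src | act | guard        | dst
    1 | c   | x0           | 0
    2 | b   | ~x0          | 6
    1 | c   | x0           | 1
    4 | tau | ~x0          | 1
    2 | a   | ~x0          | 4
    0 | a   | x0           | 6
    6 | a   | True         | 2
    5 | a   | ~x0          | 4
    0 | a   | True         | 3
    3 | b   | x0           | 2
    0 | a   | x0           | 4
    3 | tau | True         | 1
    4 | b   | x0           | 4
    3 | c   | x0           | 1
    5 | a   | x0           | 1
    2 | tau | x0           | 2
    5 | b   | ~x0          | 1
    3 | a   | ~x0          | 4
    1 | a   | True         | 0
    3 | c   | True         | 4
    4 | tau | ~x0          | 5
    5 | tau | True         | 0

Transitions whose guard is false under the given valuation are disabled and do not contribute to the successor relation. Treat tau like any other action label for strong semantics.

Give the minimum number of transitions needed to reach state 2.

Layered search for 2:
  depth 0: {0}
  depth 1: {3,4,6}
  depth 2: {1,2}
2 enters at depth 2; path a·b

Answer: 2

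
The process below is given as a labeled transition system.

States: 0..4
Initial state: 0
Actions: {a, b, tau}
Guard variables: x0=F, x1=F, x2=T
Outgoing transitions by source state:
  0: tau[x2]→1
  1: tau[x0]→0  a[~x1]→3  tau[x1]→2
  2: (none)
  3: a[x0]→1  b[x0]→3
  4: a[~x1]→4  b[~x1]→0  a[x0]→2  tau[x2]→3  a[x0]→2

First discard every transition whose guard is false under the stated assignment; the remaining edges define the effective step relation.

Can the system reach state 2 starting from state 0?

Guard filter leaves 5 enabled edge(s).
L0 = {0}
L1 = {1}  total {0,1}
L2 = {3}  total {0,1,3}
R = {0,1,3}

Answer: UNREACHABLE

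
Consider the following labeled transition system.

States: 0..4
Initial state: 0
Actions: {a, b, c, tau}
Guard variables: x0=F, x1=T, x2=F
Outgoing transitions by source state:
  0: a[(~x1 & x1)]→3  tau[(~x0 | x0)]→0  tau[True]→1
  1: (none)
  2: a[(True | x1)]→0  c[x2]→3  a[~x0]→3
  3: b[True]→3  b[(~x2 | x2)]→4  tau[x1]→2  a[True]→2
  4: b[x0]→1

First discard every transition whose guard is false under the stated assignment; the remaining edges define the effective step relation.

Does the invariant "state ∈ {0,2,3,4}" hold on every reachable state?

Allowed set {0,2,3,4}
Reachable = {0,1}
  0: ok
  1: VIOLATES
witness against invariant: tau → 1

Answer: INVARIANT VIOLATED at state 1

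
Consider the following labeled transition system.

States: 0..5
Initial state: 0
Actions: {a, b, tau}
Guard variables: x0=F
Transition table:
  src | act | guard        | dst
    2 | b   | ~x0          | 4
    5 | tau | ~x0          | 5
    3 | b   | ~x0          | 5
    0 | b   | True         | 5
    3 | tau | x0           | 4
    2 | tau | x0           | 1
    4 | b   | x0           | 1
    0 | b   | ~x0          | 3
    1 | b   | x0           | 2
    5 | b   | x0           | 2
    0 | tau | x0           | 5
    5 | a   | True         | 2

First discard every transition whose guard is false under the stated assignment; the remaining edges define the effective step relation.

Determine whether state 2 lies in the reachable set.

Answer: REACHABLE

Analysis:
Guard filter leaves 6 enabled edge(s).
depth 0: {0}
depth 1: {3,5}  cumulative {0,3,5}
depth 2: {2}  cumulative {0,2,3,5}
depth 3: {4}  cumulative {0,2,3,4,5}
R = {0,2,3,4,5}
Path to 2: b·a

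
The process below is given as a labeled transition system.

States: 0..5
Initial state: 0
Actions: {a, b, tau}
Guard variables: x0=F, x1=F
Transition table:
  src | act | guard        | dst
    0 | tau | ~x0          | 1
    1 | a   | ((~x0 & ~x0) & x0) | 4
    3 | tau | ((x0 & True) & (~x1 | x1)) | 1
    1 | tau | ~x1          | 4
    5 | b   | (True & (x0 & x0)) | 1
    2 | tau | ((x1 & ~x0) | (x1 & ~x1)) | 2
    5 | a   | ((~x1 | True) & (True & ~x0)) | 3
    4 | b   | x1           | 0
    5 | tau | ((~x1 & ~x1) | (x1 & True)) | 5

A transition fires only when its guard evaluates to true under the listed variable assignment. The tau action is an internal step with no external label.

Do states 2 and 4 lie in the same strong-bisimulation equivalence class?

Answer: BISIMILAR

Trace:
Compute ~ classes (split until stable):
  P[0] = {{0,1,2,3,4,5}}
  P[1] = {{0,1},{2,3,4},{5}}
  P[2] = {{0},{1},{2,3,4},{5}}
4 equivalence class(es) (converged in 3)
2∈{2,3,4}, 4∈{2,3,4}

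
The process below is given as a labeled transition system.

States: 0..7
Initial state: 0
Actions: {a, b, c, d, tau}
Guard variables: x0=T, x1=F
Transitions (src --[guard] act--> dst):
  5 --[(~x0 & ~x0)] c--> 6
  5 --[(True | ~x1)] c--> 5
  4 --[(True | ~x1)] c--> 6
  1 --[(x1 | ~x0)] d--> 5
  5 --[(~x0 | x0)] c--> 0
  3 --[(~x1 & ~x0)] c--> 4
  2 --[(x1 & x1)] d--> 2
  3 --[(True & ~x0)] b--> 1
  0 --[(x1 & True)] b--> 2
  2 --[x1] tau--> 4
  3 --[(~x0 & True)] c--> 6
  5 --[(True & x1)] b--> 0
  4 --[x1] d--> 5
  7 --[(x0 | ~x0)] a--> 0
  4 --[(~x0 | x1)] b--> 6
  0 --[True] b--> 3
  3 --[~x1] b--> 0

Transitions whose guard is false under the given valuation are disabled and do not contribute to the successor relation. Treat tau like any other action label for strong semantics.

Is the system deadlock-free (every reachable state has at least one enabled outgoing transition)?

Answer: DEADLOCK-FREE

Working:
Reachable = {0,3}
  0: b→3  [deg 1]
  3: b→0  [deg 1]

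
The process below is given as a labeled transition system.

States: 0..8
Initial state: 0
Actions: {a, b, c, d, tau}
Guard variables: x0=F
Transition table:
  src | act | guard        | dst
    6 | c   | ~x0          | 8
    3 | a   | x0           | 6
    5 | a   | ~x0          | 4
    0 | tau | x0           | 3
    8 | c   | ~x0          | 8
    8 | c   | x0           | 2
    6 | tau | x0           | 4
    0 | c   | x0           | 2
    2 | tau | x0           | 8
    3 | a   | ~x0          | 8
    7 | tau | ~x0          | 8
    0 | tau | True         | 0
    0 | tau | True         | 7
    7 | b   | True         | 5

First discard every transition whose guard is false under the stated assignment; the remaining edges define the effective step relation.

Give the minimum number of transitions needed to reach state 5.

Answer: 2

Working:
Layered search for 5:
  Layer 0: {0}
  Layer 1: {7}
  Layer 2: {5,8}
5 enters at depth 2; path tau·b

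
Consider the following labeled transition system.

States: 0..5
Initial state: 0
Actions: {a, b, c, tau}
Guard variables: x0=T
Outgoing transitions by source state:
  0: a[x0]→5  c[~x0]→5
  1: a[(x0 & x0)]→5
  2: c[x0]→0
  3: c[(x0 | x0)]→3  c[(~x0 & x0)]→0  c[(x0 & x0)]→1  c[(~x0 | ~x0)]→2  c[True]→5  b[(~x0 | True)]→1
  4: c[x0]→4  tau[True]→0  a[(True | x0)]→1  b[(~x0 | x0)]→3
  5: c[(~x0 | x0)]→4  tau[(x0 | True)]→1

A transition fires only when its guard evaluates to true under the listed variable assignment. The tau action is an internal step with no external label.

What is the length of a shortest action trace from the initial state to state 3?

Breadth-first toward 3:
  depth 0: {0}
  depth 1: {5}
  depth 2: {1,4}
  depth 3: {3}
3 enters at depth 3; path a·c·b

Answer: 3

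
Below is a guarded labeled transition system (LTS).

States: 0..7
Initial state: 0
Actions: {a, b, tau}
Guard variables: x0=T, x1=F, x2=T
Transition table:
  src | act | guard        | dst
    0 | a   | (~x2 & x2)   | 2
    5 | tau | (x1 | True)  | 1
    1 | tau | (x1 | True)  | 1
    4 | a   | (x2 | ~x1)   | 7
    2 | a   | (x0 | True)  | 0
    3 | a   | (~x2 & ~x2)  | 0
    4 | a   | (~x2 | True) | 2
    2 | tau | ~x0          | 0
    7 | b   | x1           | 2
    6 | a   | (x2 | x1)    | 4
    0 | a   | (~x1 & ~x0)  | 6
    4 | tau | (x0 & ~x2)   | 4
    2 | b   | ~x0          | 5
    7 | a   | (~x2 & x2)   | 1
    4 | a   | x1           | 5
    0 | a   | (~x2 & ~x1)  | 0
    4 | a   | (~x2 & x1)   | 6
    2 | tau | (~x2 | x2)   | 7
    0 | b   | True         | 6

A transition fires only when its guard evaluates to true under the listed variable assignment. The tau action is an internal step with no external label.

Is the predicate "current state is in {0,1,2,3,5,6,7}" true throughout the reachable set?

Inv-set: {0,1,2,3,5,6,7}
R = {0,2,4,6,7}
  0: ✓
  2: ✓
  4: outside
  6: ✓
  7: ✓
reach 4 via b·a — violates

Answer: INVARIANT VIOLATED at state 4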